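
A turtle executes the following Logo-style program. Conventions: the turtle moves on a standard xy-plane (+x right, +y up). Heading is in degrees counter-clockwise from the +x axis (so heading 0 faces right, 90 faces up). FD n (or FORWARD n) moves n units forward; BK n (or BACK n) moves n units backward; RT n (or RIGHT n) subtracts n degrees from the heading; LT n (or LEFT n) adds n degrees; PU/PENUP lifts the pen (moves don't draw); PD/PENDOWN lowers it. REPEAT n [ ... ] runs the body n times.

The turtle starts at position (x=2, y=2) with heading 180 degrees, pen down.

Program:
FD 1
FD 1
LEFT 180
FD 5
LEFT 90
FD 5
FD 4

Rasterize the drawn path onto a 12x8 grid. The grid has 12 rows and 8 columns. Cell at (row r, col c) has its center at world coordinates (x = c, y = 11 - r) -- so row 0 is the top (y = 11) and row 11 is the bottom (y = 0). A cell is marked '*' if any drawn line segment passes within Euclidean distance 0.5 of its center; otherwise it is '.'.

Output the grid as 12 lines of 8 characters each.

Segment 0: (2,2) -> (1,2)
Segment 1: (1,2) -> (0,2)
Segment 2: (0,2) -> (5,2)
Segment 3: (5,2) -> (5,7)
Segment 4: (5,7) -> (5,11)

Answer: .....*..
.....*..
.....*..
.....*..
.....*..
.....*..
.....*..
.....*..
.....*..
******..
........
........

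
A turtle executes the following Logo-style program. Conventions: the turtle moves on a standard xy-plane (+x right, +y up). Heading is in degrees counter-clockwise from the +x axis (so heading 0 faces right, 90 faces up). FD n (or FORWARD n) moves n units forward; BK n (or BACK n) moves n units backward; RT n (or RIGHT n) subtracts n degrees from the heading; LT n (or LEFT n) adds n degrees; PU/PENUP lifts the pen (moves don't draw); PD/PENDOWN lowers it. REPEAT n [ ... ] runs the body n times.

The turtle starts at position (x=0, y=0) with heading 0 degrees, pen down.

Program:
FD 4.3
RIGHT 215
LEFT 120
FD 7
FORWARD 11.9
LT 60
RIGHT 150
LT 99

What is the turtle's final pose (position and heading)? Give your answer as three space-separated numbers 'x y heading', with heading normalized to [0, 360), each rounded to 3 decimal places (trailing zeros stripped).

Answer: 2.653 -18.828 274

Derivation:
Executing turtle program step by step:
Start: pos=(0,0), heading=0, pen down
FD 4.3: (0,0) -> (4.3,0) [heading=0, draw]
RT 215: heading 0 -> 145
LT 120: heading 145 -> 265
FD 7: (4.3,0) -> (3.69,-6.973) [heading=265, draw]
FD 11.9: (3.69,-6.973) -> (2.653,-18.828) [heading=265, draw]
LT 60: heading 265 -> 325
RT 150: heading 325 -> 175
LT 99: heading 175 -> 274
Final: pos=(2.653,-18.828), heading=274, 3 segment(s) drawn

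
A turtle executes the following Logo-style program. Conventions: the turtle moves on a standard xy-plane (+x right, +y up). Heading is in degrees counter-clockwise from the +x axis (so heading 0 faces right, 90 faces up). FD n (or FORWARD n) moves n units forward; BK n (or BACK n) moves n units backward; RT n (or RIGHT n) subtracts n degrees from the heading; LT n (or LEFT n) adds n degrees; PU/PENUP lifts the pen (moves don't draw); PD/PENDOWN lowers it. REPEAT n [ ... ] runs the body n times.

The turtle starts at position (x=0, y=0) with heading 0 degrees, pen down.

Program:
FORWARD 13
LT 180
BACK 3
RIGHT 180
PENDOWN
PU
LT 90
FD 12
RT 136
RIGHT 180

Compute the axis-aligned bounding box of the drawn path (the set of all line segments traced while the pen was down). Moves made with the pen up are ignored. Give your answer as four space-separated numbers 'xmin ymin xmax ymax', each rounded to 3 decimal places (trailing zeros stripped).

Executing turtle program step by step:
Start: pos=(0,0), heading=0, pen down
FD 13: (0,0) -> (13,0) [heading=0, draw]
LT 180: heading 0 -> 180
BK 3: (13,0) -> (16,0) [heading=180, draw]
RT 180: heading 180 -> 0
PD: pen down
PU: pen up
LT 90: heading 0 -> 90
FD 12: (16,0) -> (16,12) [heading=90, move]
RT 136: heading 90 -> 314
RT 180: heading 314 -> 134
Final: pos=(16,12), heading=134, 2 segment(s) drawn

Segment endpoints: x in {0, 13, 16}, y in {0, 0}
xmin=0, ymin=0, xmax=16, ymax=0

Answer: 0 0 16 0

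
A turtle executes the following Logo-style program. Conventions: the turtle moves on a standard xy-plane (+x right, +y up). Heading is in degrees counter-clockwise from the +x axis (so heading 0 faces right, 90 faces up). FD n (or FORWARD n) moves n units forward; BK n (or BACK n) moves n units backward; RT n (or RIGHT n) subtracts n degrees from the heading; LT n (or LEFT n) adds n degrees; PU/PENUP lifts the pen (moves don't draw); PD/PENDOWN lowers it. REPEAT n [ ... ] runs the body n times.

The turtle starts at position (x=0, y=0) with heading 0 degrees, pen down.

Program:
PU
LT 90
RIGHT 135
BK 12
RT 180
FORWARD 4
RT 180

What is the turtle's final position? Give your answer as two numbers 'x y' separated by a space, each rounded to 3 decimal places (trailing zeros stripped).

Answer: -11.314 11.314

Derivation:
Executing turtle program step by step:
Start: pos=(0,0), heading=0, pen down
PU: pen up
LT 90: heading 0 -> 90
RT 135: heading 90 -> 315
BK 12: (0,0) -> (-8.485,8.485) [heading=315, move]
RT 180: heading 315 -> 135
FD 4: (-8.485,8.485) -> (-11.314,11.314) [heading=135, move]
RT 180: heading 135 -> 315
Final: pos=(-11.314,11.314), heading=315, 0 segment(s) drawn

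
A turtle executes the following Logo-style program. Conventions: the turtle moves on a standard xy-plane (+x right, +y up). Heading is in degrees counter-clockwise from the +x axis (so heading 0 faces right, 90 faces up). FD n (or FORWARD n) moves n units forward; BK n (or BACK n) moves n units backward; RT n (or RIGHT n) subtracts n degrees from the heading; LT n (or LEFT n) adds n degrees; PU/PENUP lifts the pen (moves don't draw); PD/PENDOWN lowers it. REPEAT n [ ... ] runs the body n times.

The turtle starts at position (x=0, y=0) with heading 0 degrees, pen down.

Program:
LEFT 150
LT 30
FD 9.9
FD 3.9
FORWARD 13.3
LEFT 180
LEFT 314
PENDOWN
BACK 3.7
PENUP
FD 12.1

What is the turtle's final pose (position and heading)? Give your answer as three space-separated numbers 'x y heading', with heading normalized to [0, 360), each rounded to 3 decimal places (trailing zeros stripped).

Answer: -21.265 -6.042 314

Derivation:
Executing turtle program step by step:
Start: pos=(0,0), heading=0, pen down
LT 150: heading 0 -> 150
LT 30: heading 150 -> 180
FD 9.9: (0,0) -> (-9.9,0) [heading=180, draw]
FD 3.9: (-9.9,0) -> (-13.8,0) [heading=180, draw]
FD 13.3: (-13.8,0) -> (-27.1,0) [heading=180, draw]
LT 180: heading 180 -> 0
LT 314: heading 0 -> 314
PD: pen down
BK 3.7: (-27.1,0) -> (-29.67,2.662) [heading=314, draw]
PU: pen up
FD 12.1: (-29.67,2.662) -> (-21.265,-6.042) [heading=314, move]
Final: pos=(-21.265,-6.042), heading=314, 4 segment(s) drawn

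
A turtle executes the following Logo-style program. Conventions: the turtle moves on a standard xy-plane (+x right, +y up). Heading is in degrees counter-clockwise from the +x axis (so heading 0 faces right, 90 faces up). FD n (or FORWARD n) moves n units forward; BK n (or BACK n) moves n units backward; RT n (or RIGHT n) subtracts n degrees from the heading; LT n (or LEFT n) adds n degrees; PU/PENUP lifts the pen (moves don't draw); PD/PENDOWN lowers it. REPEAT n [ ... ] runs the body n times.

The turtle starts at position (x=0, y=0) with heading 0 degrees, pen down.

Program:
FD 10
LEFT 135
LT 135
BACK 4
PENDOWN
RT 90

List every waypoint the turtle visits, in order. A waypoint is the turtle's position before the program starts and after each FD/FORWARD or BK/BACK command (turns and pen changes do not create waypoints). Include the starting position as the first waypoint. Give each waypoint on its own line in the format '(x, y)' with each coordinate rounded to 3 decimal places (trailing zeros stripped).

Answer: (0, 0)
(10, 0)
(10, 4)

Derivation:
Executing turtle program step by step:
Start: pos=(0,0), heading=0, pen down
FD 10: (0,0) -> (10,0) [heading=0, draw]
LT 135: heading 0 -> 135
LT 135: heading 135 -> 270
BK 4: (10,0) -> (10,4) [heading=270, draw]
PD: pen down
RT 90: heading 270 -> 180
Final: pos=(10,4), heading=180, 2 segment(s) drawn
Waypoints (3 total):
(0, 0)
(10, 0)
(10, 4)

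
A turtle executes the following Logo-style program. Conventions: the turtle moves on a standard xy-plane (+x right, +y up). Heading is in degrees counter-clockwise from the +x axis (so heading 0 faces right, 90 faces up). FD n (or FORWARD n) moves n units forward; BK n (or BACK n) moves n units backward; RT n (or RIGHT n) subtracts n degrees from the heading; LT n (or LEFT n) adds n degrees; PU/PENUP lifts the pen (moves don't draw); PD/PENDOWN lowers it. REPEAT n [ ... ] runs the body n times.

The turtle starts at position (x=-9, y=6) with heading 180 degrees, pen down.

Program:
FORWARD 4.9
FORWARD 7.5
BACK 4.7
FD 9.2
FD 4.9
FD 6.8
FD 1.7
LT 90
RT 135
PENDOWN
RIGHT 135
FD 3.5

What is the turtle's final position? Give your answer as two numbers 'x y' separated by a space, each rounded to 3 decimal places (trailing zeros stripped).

Answer: -35.8 6

Derivation:
Executing turtle program step by step:
Start: pos=(-9,6), heading=180, pen down
FD 4.9: (-9,6) -> (-13.9,6) [heading=180, draw]
FD 7.5: (-13.9,6) -> (-21.4,6) [heading=180, draw]
BK 4.7: (-21.4,6) -> (-16.7,6) [heading=180, draw]
FD 9.2: (-16.7,6) -> (-25.9,6) [heading=180, draw]
FD 4.9: (-25.9,6) -> (-30.8,6) [heading=180, draw]
FD 6.8: (-30.8,6) -> (-37.6,6) [heading=180, draw]
FD 1.7: (-37.6,6) -> (-39.3,6) [heading=180, draw]
LT 90: heading 180 -> 270
RT 135: heading 270 -> 135
PD: pen down
RT 135: heading 135 -> 0
FD 3.5: (-39.3,6) -> (-35.8,6) [heading=0, draw]
Final: pos=(-35.8,6), heading=0, 8 segment(s) drawn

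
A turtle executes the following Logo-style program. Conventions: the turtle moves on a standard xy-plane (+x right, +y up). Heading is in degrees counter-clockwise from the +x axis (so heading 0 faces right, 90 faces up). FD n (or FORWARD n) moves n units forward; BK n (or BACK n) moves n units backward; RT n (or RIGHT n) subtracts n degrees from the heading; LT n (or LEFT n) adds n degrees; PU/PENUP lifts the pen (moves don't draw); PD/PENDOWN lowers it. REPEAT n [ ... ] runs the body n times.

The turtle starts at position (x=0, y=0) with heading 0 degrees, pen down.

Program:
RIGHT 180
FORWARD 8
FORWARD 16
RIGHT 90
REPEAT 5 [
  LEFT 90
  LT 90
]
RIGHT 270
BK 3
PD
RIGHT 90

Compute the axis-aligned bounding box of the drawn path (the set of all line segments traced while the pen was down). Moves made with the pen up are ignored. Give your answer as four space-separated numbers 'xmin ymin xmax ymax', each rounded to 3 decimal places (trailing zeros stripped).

Answer: -27 0 0 0

Derivation:
Executing turtle program step by step:
Start: pos=(0,0), heading=0, pen down
RT 180: heading 0 -> 180
FD 8: (0,0) -> (-8,0) [heading=180, draw]
FD 16: (-8,0) -> (-24,0) [heading=180, draw]
RT 90: heading 180 -> 90
REPEAT 5 [
  -- iteration 1/5 --
  LT 90: heading 90 -> 180
  LT 90: heading 180 -> 270
  -- iteration 2/5 --
  LT 90: heading 270 -> 0
  LT 90: heading 0 -> 90
  -- iteration 3/5 --
  LT 90: heading 90 -> 180
  LT 90: heading 180 -> 270
  -- iteration 4/5 --
  LT 90: heading 270 -> 0
  LT 90: heading 0 -> 90
  -- iteration 5/5 --
  LT 90: heading 90 -> 180
  LT 90: heading 180 -> 270
]
RT 270: heading 270 -> 0
BK 3: (-24,0) -> (-27,0) [heading=0, draw]
PD: pen down
RT 90: heading 0 -> 270
Final: pos=(-27,0), heading=270, 3 segment(s) drawn

Segment endpoints: x in {-27, -24, -8, 0}, y in {0, 0, 0, 0}
xmin=-27, ymin=0, xmax=0, ymax=0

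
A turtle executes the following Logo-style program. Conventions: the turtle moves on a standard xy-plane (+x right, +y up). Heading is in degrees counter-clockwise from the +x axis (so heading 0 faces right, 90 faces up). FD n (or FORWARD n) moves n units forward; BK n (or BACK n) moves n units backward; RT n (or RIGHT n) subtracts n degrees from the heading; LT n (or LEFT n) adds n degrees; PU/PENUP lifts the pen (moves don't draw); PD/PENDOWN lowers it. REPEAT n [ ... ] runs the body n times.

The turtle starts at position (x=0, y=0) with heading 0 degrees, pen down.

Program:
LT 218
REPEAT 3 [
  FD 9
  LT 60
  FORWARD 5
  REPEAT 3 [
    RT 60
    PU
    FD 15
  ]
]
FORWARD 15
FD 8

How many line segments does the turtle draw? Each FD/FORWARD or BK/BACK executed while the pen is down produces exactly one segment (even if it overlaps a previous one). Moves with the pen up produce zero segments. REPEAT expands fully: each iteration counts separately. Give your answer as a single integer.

Answer: 2

Derivation:
Executing turtle program step by step:
Start: pos=(0,0), heading=0, pen down
LT 218: heading 0 -> 218
REPEAT 3 [
  -- iteration 1/3 --
  FD 9: (0,0) -> (-7.092,-5.541) [heading=218, draw]
  LT 60: heading 218 -> 278
  FD 5: (-7.092,-5.541) -> (-6.396,-10.492) [heading=278, draw]
  REPEAT 3 [
    -- iteration 1/3 --
    RT 60: heading 278 -> 218
    PU: pen up
    FD 15: (-6.396,-10.492) -> (-18.216,-19.727) [heading=218, move]
    -- iteration 2/3 --
    RT 60: heading 218 -> 158
    PU: pen up
    FD 15: (-18.216,-19.727) -> (-32.124,-14.108) [heading=158, move]
    -- iteration 3/3 --
    RT 60: heading 158 -> 98
    PU: pen up
    FD 15: (-32.124,-14.108) -> (-34.212,0.746) [heading=98, move]
  ]
  -- iteration 2/3 --
  FD 9: (-34.212,0.746) -> (-35.464,9.658) [heading=98, move]
  LT 60: heading 98 -> 158
  FD 5: (-35.464,9.658) -> (-40.1,11.531) [heading=158, move]
  REPEAT 3 [
    -- iteration 1/3 --
    RT 60: heading 158 -> 98
    PU: pen up
    FD 15: (-40.1,11.531) -> (-42.188,26.385) [heading=98, move]
    -- iteration 2/3 --
    RT 60: heading 98 -> 38
    PU: pen up
    FD 15: (-42.188,26.385) -> (-30.368,35.62) [heading=38, move]
    -- iteration 3/3 --
    RT 60: heading 38 -> 338
    PU: pen up
    FD 15: (-30.368,35.62) -> (-16.46,30.001) [heading=338, move]
  ]
  -- iteration 3/3 --
  FD 9: (-16.46,30.001) -> (-8.115,26.63) [heading=338, move]
  LT 60: heading 338 -> 38
  FD 5: (-8.115,26.63) -> (-4.175,29.708) [heading=38, move]
  REPEAT 3 [
    -- iteration 1/3 --
    RT 60: heading 38 -> 338
    PU: pen up
    FD 15: (-4.175,29.708) -> (9.733,24.089) [heading=338, move]
    -- iteration 2/3 --
    RT 60: heading 338 -> 278
    PU: pen up
    FD 15: (9.733,24.089) -> (11.82,9.235) [heading=278, move]
    -- iteration 3/3 --
    RT 60: heading 278 -> 218
    PU: pen up
    FD 15: (11.82,9.235) -> (0,0) [heading=218, move]
  ]
]
FD 15: (0,0) -> (-11.82,-9.235) [heading=218, move]
FD 8: (-11.82,-9.235) -> (-18.124,-14.16) [heading=218, move]
Final: pos=(-18.124,-14.16), heading=218, 2 segment(s) drawn
Segments drawn: 2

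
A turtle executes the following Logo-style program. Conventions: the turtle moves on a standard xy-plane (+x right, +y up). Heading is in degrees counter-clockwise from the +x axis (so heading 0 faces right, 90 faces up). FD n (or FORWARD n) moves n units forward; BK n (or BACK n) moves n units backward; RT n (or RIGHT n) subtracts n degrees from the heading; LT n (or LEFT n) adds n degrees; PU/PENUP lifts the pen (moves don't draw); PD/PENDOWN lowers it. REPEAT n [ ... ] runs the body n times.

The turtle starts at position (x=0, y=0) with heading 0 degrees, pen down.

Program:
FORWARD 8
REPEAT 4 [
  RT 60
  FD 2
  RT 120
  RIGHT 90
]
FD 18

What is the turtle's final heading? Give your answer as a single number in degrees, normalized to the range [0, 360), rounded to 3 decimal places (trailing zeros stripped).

Executing turtle program step by step:
Start: pos=(0,0), heading=0, pen down
FD 8: (0,0) -> (8,0) [heading=0, draw]
REPEAT 4 [
  -- iteration 1/4 --
  RT 60: heading 0 -> 300
  FD 2: (8,0) -> (9,-1.732) [heading=300, draw]
  RT 120: heading 300 -> 180
  RT 90: heading 180 -> 90
  -- iteration 2/4 --
  RT 60: heading 90 -> 30
  FD 2: (9,-1.732) -> (10.732,-0.732) [heading=30, draw]
  RT 120: heading 30 -> 270
  RT 90: heading 270 -> 180
  -- iteration 3/4 --
  RT 60: heading 180 -> 120
  FD 2: (10.732,-0.732) -> (9.732,1) [heading=120, draw]
  RT 120: heading 120 -> 0
  RT 90: heading 0 -> 270
  -- iteration 4/4 --
  RT 60: heading 270 -> 210
  FD 2: (9.732,1) -> (8,0) [heading=210, draw]
  RT 120: heading 210 -> 90
  RT 90: heading 90 -> 0
]
FD 18: (8,0) -> (26,0) [heading=0, draw]
Final: pos=(26,0), heading=0, 6 segment(s) drawn

Answer: 0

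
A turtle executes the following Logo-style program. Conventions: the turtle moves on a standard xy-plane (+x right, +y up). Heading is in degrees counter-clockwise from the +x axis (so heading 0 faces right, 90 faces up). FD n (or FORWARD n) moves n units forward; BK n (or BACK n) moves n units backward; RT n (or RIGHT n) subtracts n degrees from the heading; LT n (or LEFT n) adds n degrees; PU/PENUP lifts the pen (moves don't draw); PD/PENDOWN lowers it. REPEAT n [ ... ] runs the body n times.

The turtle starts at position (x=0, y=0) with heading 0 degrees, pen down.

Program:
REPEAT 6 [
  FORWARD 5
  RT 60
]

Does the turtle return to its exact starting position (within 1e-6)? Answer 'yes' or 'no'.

Executing turtle program step by step:
Start: pos=(0,0), heading=0, pen down
REPEAT 6 [
  -- iteration 1/6 --
  FD 5: (0,0) -> (5,0) [heading=0, draw]
  RT 60: heading 0 -> 300
  -- iteration 2/6 --
  FD 5: (5,0) -> (7.5,-4.33) [heading=300, draw]
  RT 60: heading 300 -> 240
  -- iteration 3/6 --
  FD 5: (7.5,-4.33) -> (5,-8.66) [heading=240, draw]
  RT 60: heading 240 -> 180
  -- iteration 4/6 --
  FD 5: (5,-8.66) -> (0,-8.66) [heading=180, draw]
  RT 60: heading 180 -> 120
  -- iteration 5/6 --
  FD 5: (0,-8.66) -> (-2.5,-4.33) [heading=120, draw]
  RT 60: heading 120 -> 60
  -- iteration 6/6 --
  FD 5: (-2.5,-4.33) -> (0,0) [heading=60, draw]
  RT 60: heading 60 -> 0
]
Final: pos=(0,0), heading=0, 6 segment(s) drawn

Start position: (0, 0)
Final position: (0, 0)
Distance = 0; < 1e-6 -> CLOSED

Answer: yes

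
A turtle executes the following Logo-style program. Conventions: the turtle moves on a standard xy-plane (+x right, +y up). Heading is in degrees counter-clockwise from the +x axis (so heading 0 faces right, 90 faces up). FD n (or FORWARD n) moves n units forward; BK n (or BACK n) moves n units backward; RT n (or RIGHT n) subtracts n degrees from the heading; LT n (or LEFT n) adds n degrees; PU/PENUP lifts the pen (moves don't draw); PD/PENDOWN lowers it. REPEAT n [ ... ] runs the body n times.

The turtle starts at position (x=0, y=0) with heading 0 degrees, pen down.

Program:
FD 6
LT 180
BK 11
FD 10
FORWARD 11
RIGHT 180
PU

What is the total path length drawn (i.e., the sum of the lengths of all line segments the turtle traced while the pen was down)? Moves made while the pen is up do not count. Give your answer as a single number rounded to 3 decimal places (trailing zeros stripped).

Executing turtle program step by step:
Start: pos=(0,0), heading=0, pen down
FD 6: (0,0) -> (6,0) [heading=0, draw]
LT 180: heading 0 -> 180
BK 11: (6,0) -> (17,0) [heading=180, draw]
FD 10: (17,0) -> (7,0) [heading=180, draw]
FD 11: (7,0) -> (-4,0) [heading=180, draw]
RT 180: heading 180 -> 0
PU: pen up
Final: pos=(-4,0), heading=0, 4 segment(s) drawn

Segment lengths:
  seg 1: (0,0) -> (6,0), length = 6
  seg 2: (6,0) -> (17,0), length = 11
  seg 3: (17,0) -> (7,0), length = 10
  seg 4: (7,0) -> (-4,0), length = 11
Total = 38

Answer: 38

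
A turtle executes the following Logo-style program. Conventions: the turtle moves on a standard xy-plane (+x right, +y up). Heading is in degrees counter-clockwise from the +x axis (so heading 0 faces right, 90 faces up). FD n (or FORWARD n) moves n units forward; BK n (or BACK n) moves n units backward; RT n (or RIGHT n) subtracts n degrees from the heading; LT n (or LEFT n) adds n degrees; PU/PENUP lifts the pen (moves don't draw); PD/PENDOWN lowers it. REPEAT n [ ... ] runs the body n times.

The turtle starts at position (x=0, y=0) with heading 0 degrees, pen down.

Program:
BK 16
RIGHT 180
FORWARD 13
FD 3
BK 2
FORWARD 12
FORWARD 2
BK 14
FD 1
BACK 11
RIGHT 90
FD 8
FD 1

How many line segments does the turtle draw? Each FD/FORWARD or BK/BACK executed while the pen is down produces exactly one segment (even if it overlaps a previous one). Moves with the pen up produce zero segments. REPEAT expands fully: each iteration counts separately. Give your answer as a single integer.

Executing turtle program step by step:
Start: pos=(0,0), heading=0, pen down
BK 16: (0,0) -> (-16,0) [heading=0, draw]
RT 180: heading 0 -> 180
FD 13: (-16,0) -> (-29,0) [heading=180, draw]
FD 3: (-29,0) -> (-32,0) [heading=180, draw]
BK 2: (-32,0) -> (-30,0) [heading=180, draw]
FD 12: (-30,0) -> (-42,0) [heading=180, draw]
FD 2: (-42,0) -> (-44,0) [heading=180, draw]
BK 14: (-44,0) -> (-30,0) [heading=180, draw]
FD 1: (-30,0) -> (-31,0) [heading=180, draw]
BK 11: (-31,0) -> (-20,0) [heading=180, draw]
RT 90: heading 180 -> 90
FD 8: (-20,0) -> (-20,8) [heading=90, draw]
FD 1: (-20,8) -> (-20,9) [heading=90, draw]
Final: pos=(-20,9), heading=90, 11 segment(s) drawn
Segments drawn: 11

Answer: 11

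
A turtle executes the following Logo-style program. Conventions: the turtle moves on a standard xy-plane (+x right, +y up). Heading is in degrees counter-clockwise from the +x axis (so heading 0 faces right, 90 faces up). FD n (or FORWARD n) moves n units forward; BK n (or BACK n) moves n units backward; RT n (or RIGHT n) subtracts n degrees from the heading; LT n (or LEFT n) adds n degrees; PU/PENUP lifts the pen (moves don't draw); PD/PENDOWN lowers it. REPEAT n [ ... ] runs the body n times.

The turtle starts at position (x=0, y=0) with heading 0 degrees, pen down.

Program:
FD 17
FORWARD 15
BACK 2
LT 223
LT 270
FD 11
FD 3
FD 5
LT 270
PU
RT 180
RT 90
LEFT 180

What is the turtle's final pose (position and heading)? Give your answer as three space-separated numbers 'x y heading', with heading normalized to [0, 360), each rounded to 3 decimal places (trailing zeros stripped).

Executing turtle program step by step:
Start: pos=(0,0), heading=0, pen down
FD 17: (0,0) -> (17,0) [heading=0, draw]
FD 15: (17,0) -> (32,0) [heading=0, draw]
BK 2: (32,0) -> (30,0) [heading=0, draw]
LT 223: heading 0 -> 223
LT 270: heading 223 -> 133
FD 11: (30,0) -> (22.498,8.045) [heading=133, draw]
FD 3: (22.498,8.045) -> (20.452,10.239) [heading=133, draw]
FD 5: (20.452,10.239) -> (17.042,13.896) [heading=133, draw]
LT 270: heading 133 -> 43
PU: pen up
RT 180: heading 43 -> 223
RT 90: heading 223 -> 133
LT 180: heading 133 -> 313
Final: pos=(17.042,13.896), heading=313, 6 segment(s) drawn

Answer: 17.042 13.896 313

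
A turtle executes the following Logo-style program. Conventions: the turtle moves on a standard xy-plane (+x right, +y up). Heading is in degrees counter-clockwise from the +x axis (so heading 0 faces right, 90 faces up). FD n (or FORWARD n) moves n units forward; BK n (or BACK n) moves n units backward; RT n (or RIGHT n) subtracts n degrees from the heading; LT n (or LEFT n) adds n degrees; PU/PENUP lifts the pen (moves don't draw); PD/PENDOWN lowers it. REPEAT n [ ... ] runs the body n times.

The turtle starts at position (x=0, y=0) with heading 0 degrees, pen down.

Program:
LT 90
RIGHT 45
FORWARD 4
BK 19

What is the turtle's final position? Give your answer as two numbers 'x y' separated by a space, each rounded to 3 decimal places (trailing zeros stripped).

Answer: -10.607 -10.607

Derivation:
Executing turtle program step by step:
Start: pos=(0,0), heading=0, pen down
LT 90: heading 0 -> 90
RT 45: heading 90 -> 45
FD 4: (0,0) -> (2.828,2.828) [heading=45, draw]
BK 19: (2.828,2.828) -> (-10.607,-10.607) [heading=45, draw]
Final: pos=(-10.607,-10.607), heading=45, 2 segment(s) drawn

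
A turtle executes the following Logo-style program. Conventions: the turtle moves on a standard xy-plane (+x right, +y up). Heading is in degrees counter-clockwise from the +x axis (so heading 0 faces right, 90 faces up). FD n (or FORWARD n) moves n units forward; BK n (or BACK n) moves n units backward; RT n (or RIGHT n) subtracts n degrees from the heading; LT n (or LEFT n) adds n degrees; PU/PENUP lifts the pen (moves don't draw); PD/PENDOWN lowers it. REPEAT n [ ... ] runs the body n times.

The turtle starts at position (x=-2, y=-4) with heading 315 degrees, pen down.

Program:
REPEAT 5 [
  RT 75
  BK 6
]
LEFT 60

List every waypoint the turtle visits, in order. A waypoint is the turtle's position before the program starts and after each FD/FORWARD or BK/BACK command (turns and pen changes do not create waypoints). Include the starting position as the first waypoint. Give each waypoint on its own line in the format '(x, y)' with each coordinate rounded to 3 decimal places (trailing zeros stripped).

Executing turtle program step by step:
Start: pos=(-2,-4), heading=315, pen down
REPEAT 5 [
  -- iteration 1/5 --
  RT 75: heading 315 -> 240
  BK 6: (-2,-4) -> (1,1.196) [heading=240, draw]
  -- iteration 2/5 --
  RT 75: heading 240 -> 165
  BK 6: (1,1.196) -> (6.796,-0.357) [heading=165, draw]
  -- iteration 3/5 --
  RT 75: heading 165 -> 90
  BK 6: (6.796,-0.357) -> (6.796,-6.357) [heading=90, draw]
  -- iteration 4/5 --
  RT 75: heading 90 -> 15
  BK 6: (6.796,-6.357) -> (1,-7.91) [heading=15, draw]
  -- iteration 5/5 --
  RT 75: heading 15 -> 300
  BK 6: (1,-7.91) -> (-2,-2.714) [heading=300, draw]
]
LT 60: heading 300 -> 0
Final: pos=(-2,-2.714), heading=0, 5 segment(s) drawn
Waypoints (6 total):
(-2, -4)
(1, 1.196)
(6.796, -0.357)
(6.796, -6.357)
(1, -7.91)
(-2, -2.714)

Answer: (-2, -4)
(1, 1.196)
(6.796, -0.357)
(6.796, -6.357)
(1, -7.91)
(-2, -2.714)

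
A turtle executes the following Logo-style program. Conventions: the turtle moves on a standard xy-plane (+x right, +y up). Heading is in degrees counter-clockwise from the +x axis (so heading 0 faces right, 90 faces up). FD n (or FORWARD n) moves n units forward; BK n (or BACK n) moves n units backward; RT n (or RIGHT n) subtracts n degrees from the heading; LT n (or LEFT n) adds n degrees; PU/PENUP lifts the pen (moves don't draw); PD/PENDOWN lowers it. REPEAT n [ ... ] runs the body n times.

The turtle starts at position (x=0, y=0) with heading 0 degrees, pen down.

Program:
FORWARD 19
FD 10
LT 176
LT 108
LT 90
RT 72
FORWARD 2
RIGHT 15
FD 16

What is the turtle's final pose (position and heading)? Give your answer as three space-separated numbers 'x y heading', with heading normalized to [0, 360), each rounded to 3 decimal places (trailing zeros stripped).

Executing turtle program step by step:
Start: pos=(0,0), heading=0, pen down
FD 19: (0,0) -> (19,0) [heading=0, draw]
FD 10: (19,0) -> (29,0) [heading=0, draw]
LT 176: heading 0 -> 176
LT 108: heading 176 -> 284
LT 90: heading 284 -> 14
RT 72: heading 14 -> 302
FD 2: (29,0) -> (30.06,-1.696) [heading=302, draw]
RT 15: heading 302 -> 287
FD 16: (30.06,-1.696) -> (34.738,-16.997) [heading=287, draw]
Final: pos=(34.738,-16.997), heading=287, 4 segment(s) drawn

Answer: 34.738 -16.997 287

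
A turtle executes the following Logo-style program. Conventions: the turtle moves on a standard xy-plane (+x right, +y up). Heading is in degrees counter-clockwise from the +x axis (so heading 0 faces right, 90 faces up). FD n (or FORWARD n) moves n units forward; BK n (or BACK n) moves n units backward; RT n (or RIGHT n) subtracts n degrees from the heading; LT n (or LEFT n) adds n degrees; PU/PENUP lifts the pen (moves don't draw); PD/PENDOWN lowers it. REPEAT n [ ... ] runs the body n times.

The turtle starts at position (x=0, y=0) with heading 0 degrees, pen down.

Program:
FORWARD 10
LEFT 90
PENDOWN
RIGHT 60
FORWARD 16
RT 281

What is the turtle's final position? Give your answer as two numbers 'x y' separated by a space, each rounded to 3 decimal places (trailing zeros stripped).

Answer: 23.856 8

Derivation:
Executing turtle program step by step:
Start: pos=(0,0), heading=0, pen down
FD 10: (0,0) -> (10,0) [heading=0, draw]
LT 90: heading 0 -> 90
PD: pen down
RT 60: heading 90 -> 30
FD 16: (10,0) -> (23.856,8) [heading=30, draw]
RT 281: heading 30 -> 109
Final: pos=(23.856,8), heading=109, 2 segment(s) drawn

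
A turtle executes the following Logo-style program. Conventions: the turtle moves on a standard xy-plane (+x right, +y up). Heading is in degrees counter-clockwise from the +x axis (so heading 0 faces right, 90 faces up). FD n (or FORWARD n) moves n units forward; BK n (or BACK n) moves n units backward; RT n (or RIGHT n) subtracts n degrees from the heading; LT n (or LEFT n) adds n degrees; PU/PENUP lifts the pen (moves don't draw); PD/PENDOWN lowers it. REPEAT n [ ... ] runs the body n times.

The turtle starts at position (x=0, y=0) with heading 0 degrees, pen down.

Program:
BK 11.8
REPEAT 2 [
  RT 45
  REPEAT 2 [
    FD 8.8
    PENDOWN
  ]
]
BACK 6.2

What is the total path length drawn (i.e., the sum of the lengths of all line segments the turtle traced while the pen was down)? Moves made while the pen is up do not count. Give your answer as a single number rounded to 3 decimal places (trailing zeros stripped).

Answer: 53.2

Derivation:
Executing turtle program step by step:
Start: pos=(0,0), heading=0, pen down
BK 11.8: (0,0) -> (-11.8,0) [heading=0, draw]
REPEAT 2 [
  -- iteration 1/2 --
  RT 45: heading 0 -> 315
  REPEAT 2 [
    -- iteration 1/2 --
    FD 8.8: (-11.8,0) -> (-5.577,-6.223) [heading=315, draw]
    PD: pen down
    -- iteration 2/2 --
    FD 8.8: (-5.577,-6.223) -> (0.645,-12.445) [heading=315, draw]
    PD: pen down
  ]
  -- iteration 2/2 --
  RT 45: heading 315 -> 270
  REPEAT 2 [
    -- iteration 1/2 --
    FD 8.8: (0.645,-12.445) -> (0.645,-21.245) [heading=270, draw]
    PD: pen down
    -- iteration 2/2 --
    FD 8.8: (0.645,-21.245) -> (0.645,-30.045) [heading=270, draw]
    PD: pen down
  ]
]
BK 6.2: (0.645,-30.045) -> (0.645,-23.845) [heading=270, draw]
Final: pos=(0.645,-23.845), heading=270, 6 segment(s) drawn

Segment lengths:
  seg 1: (0,0) -> (-11.8,0), length = 11.8
  seg 2: (-11.8,0) -> (-5.577,-6.223), length = 8.8
  seg 3: (-5.577,-6.223) -> (0.645,-12.445), length = 8.8
  seg 4: (0.645,-12.445) -> (0.645,-21.245), length = 8.8
  seg 5: (0.645,-21.245) -> (0.645,-30.045), length = 8.8
  seg 6: (0.645,-30.045) -> (0.645,-23.845), length = 6.2
Total = 53.2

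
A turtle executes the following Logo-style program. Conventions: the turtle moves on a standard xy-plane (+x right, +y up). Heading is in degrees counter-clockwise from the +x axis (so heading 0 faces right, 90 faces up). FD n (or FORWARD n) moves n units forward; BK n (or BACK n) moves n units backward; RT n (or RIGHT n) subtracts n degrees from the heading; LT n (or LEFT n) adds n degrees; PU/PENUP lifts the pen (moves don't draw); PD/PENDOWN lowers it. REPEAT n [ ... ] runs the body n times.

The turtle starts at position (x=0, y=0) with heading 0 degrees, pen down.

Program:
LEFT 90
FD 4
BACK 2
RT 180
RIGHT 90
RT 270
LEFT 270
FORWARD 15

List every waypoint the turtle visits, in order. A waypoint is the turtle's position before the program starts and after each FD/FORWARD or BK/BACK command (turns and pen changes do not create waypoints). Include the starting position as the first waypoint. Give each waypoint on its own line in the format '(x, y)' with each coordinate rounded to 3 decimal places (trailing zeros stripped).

Answer: (0, 0)
(0, 4)
(0, 2)
(-15, 2)

Derivation:
Executing turtle program step by step:
Start: pos=(0,0), heading=0, pen down
LT 90: heading 0 -> 90
FD 4: (0,0) -> (0,4) [heading=90, draw]
BK 2: (0,4) -> (0,2) [heading=90, draw]
RT 180: heading 90 -> 270
RT 90: heading 270 -> 180
RT 270: heading 180 -> 270
LT 270: heading 270 -> 180
FD 15: (0,2) -> (-15,2) [heading=180, draw]
Final: pos=(-15,2), heading=180, 3 segment(s) drawn
Waypoints (4 total):
(0, 0)
(0, 4)
(0, 2)
(-15, 2)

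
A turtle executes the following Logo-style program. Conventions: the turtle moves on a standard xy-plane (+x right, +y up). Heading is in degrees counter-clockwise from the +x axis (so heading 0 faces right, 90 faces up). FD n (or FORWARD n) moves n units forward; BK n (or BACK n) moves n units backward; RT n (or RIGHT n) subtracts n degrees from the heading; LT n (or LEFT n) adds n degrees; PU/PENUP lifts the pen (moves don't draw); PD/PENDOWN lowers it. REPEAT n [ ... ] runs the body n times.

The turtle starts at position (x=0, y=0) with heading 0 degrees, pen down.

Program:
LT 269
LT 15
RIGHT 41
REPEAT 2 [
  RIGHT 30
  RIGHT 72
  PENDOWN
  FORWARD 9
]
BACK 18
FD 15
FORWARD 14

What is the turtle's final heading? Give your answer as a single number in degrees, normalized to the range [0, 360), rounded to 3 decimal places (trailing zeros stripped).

Answer: 39

Derivation:
Executing turtle program step by step:
Start: pos=(0,0), heading=0, pen down
LT 269: heading 0 -> 269
LT 15: heading 269 -> 284
RT 41: heading 284 -> 243
REPEAT 2 [
  -- iteration 1/2 --
  RT 30: heading 243 -> 213
  RT 72: heading 213 -> 141
  PD: pen down
  FD 9: (0,0) -> (-6.994,5.664) [heading=141, draw]
  -- iteration 2/2 --
  RT 30: heading 141 -> 111
  RT 72: heading 111 -> 39
  PD: pen down
  FD 9: (-6.994,5.664) -> (0,11.328) [heading=39, draw]
]
BK 18: (0,11.328) -> (-13.989,0) [heading=39, draw]
FD 15: (-13.989,0) -> (-2.331,9.44) [heading=39, draw]
FD 14: (-2.331,9.44) -> (8.549,18.25) [heading=39, draw]
Final: pos=(8.549,18.25), heading=39, 5 segment(s) drawn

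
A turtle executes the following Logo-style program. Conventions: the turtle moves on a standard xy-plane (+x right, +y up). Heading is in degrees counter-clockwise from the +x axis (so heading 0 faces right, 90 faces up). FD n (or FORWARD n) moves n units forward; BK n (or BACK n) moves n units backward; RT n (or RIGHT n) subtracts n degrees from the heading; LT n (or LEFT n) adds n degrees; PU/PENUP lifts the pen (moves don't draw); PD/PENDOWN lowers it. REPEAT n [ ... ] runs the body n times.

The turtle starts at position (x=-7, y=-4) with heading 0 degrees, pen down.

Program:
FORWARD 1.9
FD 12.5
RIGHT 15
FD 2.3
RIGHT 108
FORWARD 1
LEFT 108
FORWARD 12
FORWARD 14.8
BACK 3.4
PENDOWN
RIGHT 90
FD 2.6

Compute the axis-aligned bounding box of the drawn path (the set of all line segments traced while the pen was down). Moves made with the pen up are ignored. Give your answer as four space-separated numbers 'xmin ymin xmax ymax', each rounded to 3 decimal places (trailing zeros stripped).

Answer: -7 -14.002 34.964 -4

Derivation:
Executing turtle program step by step:
Start: pos=(-7,-4), heading=0, pen down
FD 1.9: (-7,-4) -> (-5.1,-4) [heading=0, draw]
FD 12.5: (-5.1,-4) -> (7.4,-4) [heading=0, draw]
RT 15: heading 0 -> 345
FD 2.3: (7.4,-4) -> (9.622,-4.595) [heading=345, draw]
RT 108: heading 345 -> 237
FD 1: (9.622,-4.595) -> (9.077,-5.434) [heading=237, draw]
LT 108: heading 237 -> 345
FD 12: (9.077,-5.434) -> (20.668,-8.54) [heading=345, draw]
FD 14.8: (20.668,-8.54) -> (34.964,-12.37) [heading=345, draw]
BK 3.4: (34.964,-12.37) -> (31.68,-11.49) [heading=345, draw]
PD: pen down
RT 90: heading 345 -> 255
FD 2.6: (31.68,-11.49) -> (31.007,-14.002) [heading=255, draw]
Final: pos=(31.007,-14.002), heading=255, 8 segment(s) drawn

Segment endpoints: x in {-7, -5.1, 7.4, 9.077, 9.622, 20.668, 31.007, 31.68, 34.964}, y in {-14.002, -12.37, -11.49, -8.54, -5.434, -4.595, -4}
xmin=-7, ymin=-14.002, xmax=34.964, ymax=-4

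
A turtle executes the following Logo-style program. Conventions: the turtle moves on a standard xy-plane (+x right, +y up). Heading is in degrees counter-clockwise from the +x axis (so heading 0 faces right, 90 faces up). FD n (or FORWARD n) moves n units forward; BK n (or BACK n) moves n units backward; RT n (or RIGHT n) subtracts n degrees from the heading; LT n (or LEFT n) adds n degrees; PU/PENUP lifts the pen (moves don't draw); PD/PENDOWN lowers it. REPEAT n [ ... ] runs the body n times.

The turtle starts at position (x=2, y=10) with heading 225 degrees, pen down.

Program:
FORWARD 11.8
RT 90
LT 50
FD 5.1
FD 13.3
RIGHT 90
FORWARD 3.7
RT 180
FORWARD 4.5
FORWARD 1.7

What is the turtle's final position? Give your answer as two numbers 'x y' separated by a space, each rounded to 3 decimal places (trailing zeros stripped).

Executing turtle program step by step:
Start: pos=(2,10), heading=225, pen down
FD 11.8: (2,10) -> (-6.344,1.656) [heading=225, draw]
RT 90: heading 225 -> 135
LT 50: heading 135 -> 185
FD 5.1: (-6.344,1.656) -> (-11.424,1.212) [heading=185, draw]
FD 13.3: (-11.424,1.212) -> (-24.674,0.052) [heading=185, draw]
RT 90: heading 185 -> 95
FD 3.7: (-24.674,0.052) -> (-24.996,3.738) [heading=95, draw]
RT 180: heading 95 -> 275
FD 4.5: (-24.996,3.738) -> (-24.604,-0.744) [heading=275, draw]
FD 1.7: (-24.604,-0.744) -> (-24.456,-2.438) [heading=275, draw]
Final: pos=(-24.456,-2.438), heading=275, 6 segment(s) drawn

Answer: -24.456 -2.438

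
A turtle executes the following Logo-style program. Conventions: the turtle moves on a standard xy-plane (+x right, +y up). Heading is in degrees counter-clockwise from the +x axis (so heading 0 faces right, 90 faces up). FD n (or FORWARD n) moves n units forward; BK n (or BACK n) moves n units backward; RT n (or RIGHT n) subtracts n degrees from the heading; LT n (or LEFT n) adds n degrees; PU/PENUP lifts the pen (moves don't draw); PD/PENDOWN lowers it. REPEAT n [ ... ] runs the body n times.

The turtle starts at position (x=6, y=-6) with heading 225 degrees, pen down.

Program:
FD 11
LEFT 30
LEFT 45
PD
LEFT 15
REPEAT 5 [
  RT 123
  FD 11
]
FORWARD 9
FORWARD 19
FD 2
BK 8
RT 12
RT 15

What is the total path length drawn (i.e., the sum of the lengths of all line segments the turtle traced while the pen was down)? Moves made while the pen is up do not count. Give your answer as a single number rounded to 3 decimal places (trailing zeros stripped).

Executing turtle program step by step:
Start: pos=(6,-6), heading=225, pen down
FD 11: (6,-6) -> (-1.778,-13.778) [heading=225, draw]
LT 30: heading 225 -> 255
LT 45: heading 255 -> 300
PD: pen down
LT 15: heading 300 -> 315
REPEAT 5 [
  -- iteration 1/5 --
  RT 123: heading 315 -> 192
  FD 11: (-1.778,-13.778) -> (-12.538,-16.065) [heading=192, draw]
  -- iteration 2/5 --
  RT 123: heading 192 -> 69
  FD 11: (-12.538,-16.065) -> (-8.596,-5.796) [heading=69, draw]
  -- iteration 3/5 --
  RT 123: heading 69 -> 306
  FD 11: (-8.596,-5.796) -> (-2.13,-14.695) [heading=306, draw]
  -- iteration 4/5 --
  RT 123: heading 306 -> 183
  FD 11: (-2.13,-14.695) -> (-13.115,-15.271) [heading=183, draw]
  -- iteration 5/5 --
  RT 123: heading 183 -> 60
  FD 11: (-13.115,-15.271) -> (-7.615,-5.744) [heading=60, draw]
]
FD 9: (-7.615,-5.744) -> (-3.115,2.05) [heading=60, draw]
FD 19: (-3.115,2.05) -> (6.385,18.504) [heading=60, draw]
FD 2: (6.385,18.504) -> (7.385,20.236) [heading=60, draw]
BK 8: (7.385,20.236) -> (3.385,13.308) [heading=60, draw]
RT 12: heading 60 -> 48
RT 15: heading 48 -> 33
Final: pos=(3.385,13.308), heading=33, 10 segment(s) drawn

Segment lengths:
  seg 1: (6,-6) -> (-1.778,-13.778), length = 11
  seg 2: (-1.778,-13.778) -> (-12.538,-16.065), length = 11
  seg 3: (-12.538,-16.065) -> (-8.596,-5.796), length = 11
  seg 4: (-8.596,-5.796) -> (-2.13,-14.695), length = 11
  seg 5: (-2.13,-14.695) -> (-13.115,-15.271), length = 11
  seg 6: (-13.115,-15.271) -> (-7.615,-5.744), length = 11
  seg 7: (-7.615,-5.744) -> (-3.115,2.05), length = 9
  seg 8: (-3.115,2.05) -> (6.385,18.504), length = 19
  seg 9: (6.385,18.504) -> (7.385,20.236), length = 2
  seg 10: (7.385,20.236) -> (3.385,13.308), length = 8
Total = 104

Answer: 104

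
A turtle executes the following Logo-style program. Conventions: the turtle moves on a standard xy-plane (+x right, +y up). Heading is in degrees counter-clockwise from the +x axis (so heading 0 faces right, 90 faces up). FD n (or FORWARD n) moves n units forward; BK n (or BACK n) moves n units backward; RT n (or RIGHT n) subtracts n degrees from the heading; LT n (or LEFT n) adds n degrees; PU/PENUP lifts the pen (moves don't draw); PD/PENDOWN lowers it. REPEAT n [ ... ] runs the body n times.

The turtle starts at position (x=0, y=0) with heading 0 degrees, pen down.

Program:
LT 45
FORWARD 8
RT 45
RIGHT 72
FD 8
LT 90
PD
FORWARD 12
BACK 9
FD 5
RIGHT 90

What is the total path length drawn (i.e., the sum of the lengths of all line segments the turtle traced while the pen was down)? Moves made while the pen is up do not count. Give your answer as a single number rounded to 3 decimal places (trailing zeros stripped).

Answer: 42

Derivation:
Executing turtle program step by step:
Start: pos=(0,0), heading=0, pen down
LT 45: heading 0 -> 45
FD 8: (0,0) -> (5.657,5.657) [heading=45, draw]
RT 45: heading 45 -> 0
RT 72: heading 0 -> 288
FD 8: (5.657,5.657) -> (8.129,-1.952) [heading=288, draw]
LT 90: heading 288 -> 18
PD: pen down
FD 12: (8.129,-1.952) -> (19.542,1.757) [heading=18, draw]
BK 9: (19.542,1.757) -> (10.982,-1.025) [heading=18, draw]
FD 5: (10.982,-1.025) -> (15.737,0.521) [heading=18, draw]
RT 90: heading 18 -> 288
Final: pos=(15.737,0.521), heading=288, 5 segment(s) drawn

Segment lengths:
  seg 1: (0,0) -> (5.657,5.657), length = 8
  seg 2: (5.657,5.657) -> (8.129,-1.952), length = 8
  seg 3: (8.129,-1.952) -> (19.542,1.757), length = 12
  seg 4: (19.542,1.757) -> (10.982,-1.025), length = 9
  seg 5: (10.982,-1.025) -> (15.737,0.521), length = 5
Total = 42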